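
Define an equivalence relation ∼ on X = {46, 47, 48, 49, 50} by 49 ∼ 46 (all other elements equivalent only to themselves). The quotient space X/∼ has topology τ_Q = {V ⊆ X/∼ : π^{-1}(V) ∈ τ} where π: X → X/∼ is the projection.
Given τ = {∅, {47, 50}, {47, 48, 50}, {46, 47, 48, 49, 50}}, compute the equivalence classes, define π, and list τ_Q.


X/∼ = {[46=49], [47], [48], [50]}; |τ_Q| = 4.

Equivalence classes: [46=49], [47], [48], [50].
Quotient map π: X → X/∼ sends 46 ↦ [46=49], 47 ↦ [47], 48 ↦ [48], 49 ↦ [46=49], 50 ↦ [50].
For each subset V ⊆ X/∼, compute π^{-1}(V) ⊆ X and check whether π^{-1}(V) ∈ τ. V is open in τ_Q iff π^{-1}(V) ∈ τ.
  V = {}: π^{-1}(V) = ∅ ∈ τ ✓.
  V = {[46=49]}: π^{-1}(V) = {46, 49} ∉ τ ✗.
  V = {[47]}: π^{-1}(V) = {47} ∉ τ ✗.
  V = {[46=49], [47]}: π^{-1}(V) = {46, 47, 49} ∉ τ ✗.
  V = {[48]}: π^{-1}(V) = {48} ∉ τ ✗.
  V = {[46=49], [48]}: π^{-1}(V) = {46, 48, 49} ∉ τ ✗.
  V = {[47], [48]}: π^{-1}(V) = {47, 48} ∉ τ ✗.
  V = {[46=49], [47], [48]}: π^{-1}(V) = {46, 47, 48, 49} ∉ τ ✗.
  V = {[50]}: π^{-1}(V) = {50} ∉ τ ✗.
  V = {[46=49], [50]}: π^{-1}(V) = {46, 49, 50} ∉ τ ✗.
  V = {[47], [50]}: π^{-1}(V) = {47, 50} ∈ τ ✓.
  V = {[46=49], [47], [50]}: π^{-1}(V) = {46, 47, 49, 50} ∉ τ ✗.
  V = {[48], [50]}: π^{-1}(V) = {48, 50} ∉ τ ✗.
  V = {[46=49], [48], [50]}: π^{-1}(V) = {46, 48, 49, 50} ∉ τ ✗.
  V = {[47], [48], [50]}: π^{-1}(V) = {47, 48, 50} ∈ τ ✓.
  V = {[46=49], [47], [48], [50]}: π^{-1}(V) = {46, 47, 48, 49, 50} ∈ τ ✓.
Open sets in the quotient: τ_Q = {{}, {[47], [50]}, {[47], [48], [50]}, {[46=49], [47], [48], [50]}} (4 elements).


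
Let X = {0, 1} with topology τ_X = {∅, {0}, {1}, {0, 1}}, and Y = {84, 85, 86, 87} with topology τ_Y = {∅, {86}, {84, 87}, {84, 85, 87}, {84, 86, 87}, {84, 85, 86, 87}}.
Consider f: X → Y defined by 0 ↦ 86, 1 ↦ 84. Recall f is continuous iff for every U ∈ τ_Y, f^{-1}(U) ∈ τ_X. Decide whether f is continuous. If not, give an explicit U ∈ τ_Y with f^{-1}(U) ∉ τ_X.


f IS continuous.

Compute f^{-1}(U) for each U ∈ τ_Y:
  U = ∅: f^{-1}(U) = ∅ ∈ τ_X ✓.
  U = {86}: f^{-1}(U) = {0} ∈ τ_X ✓.
  U = {84, 87}: f^{-1}(U) = {1} ∈ τ_X ✓.
  U = {84, 85, 87}: f^{-1}(U) = {1} ∈ τ_X ✓.
  U = {84, 86, 87}: f^{-1}(U) = {0, 1} ∈ τ_X ✓.
  U = {84, 85, 86, 87}: f^{-1}(U) = {0, 1} ∈ τ_X ✓.
Every preimage lies in τ_X, so f IS continuous.


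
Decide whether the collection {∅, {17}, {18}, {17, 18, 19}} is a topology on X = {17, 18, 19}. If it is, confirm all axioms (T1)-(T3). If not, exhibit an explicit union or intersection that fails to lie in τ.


τ is NOT a topology on X.

Axiom (T1): ∅ ∈ τ? Yes; X ∈ τ? Yes.
Axiom (T2/T3): check pairwise unions and intersections of members of τ.
Counterexample for (T2): {17} ∪ {18} = {17, 18} ∉ τ. Therefore τ is NOT a topology.


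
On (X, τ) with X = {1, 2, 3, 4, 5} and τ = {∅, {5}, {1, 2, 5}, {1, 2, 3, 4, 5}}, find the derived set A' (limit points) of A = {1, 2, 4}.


A' = {1, 2, 3, 4}

For each x ∈ X, list the open sets U ∈ τ with x ∈ U, then check whether U ∩ (A ∖ {x}) ≠ ∅ for every such U.
  x = 1: opens ∋ x are {1, 2, 5}, {1, 2, 3, 4, 5}; each meets A ∖ {1}, so x IS a limit point.
  x = 2: opens ∋ x are {1, 2, 5}, {1, 2, 3, 4, 5}; each meets A ∖ {2}, so x IS a limit point.
  x = 3: opens ∋ x are {1, 2, 3, 4, 5}; each meets A ∖ {3}, so x IS a limit point.
  x = 4: opens ∋ x are {1, 2, 3, 4, 5}; each meets A ∖ {4}, so x IS a limit point.
  x = 5: open {5} ∋ x has {5} ∩ (A ∖ {5}) = ∅, so x is NOT a limit point.
Collecting: A' = {1, 2, 3, 4}.


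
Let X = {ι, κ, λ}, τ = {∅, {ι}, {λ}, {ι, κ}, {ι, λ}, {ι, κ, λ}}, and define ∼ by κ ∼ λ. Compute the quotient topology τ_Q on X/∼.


X/∼ = {[ι], [κ=λ]}; |τ_Q| = 3.

Equivalence classes: [ι], [κ=λ].
Quotient map π: X → X/∼ sends ι ↦ [ι], κ ↦ [κ=λ], λ ↦ [κ=λ].
For each subset V ⊆ X/∼, compute π^{-1}(V) ⊆ X and check whether π^{-1}(V) ∈ τ. V is open in τ_Q iff π^{-1}(V) ∈ τ.
  V = {}: π^{-1}(V) = ∅ ∈ τ ✓.
  V = {[ι]}: π^{-1}(V) = {ι} ∈ τ ✓.
  V = {[κ=λ]}: π^{-1}(V) = {κ, λ} ∉ τ ✗.
  V = {[ι], [κ=λ]}: π^{-1}(V) = {ι, κ, λ} ∈ τ ✓.
Open sets in the quotient: τ_Q = {{}, {[ι]}, {[ι], [κ=λ]}} (3 elements).


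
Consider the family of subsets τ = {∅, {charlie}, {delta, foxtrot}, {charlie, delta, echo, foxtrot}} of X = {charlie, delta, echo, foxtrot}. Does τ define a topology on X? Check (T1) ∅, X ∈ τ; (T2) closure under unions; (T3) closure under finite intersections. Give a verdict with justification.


τ is NOT a topology on X.

Axiom (T1): ∅ ∈ τ? Yes; X ∈ τ? Yes.
Axiom (T2/T3): check pairwise unions and intersections of members of τ.
Counterexample for (T2): {charlie} ∪ {delta, foxtrot} = {charlie, delta, foxtrot} ∉ τ. Therefore τ is NOT a topology.


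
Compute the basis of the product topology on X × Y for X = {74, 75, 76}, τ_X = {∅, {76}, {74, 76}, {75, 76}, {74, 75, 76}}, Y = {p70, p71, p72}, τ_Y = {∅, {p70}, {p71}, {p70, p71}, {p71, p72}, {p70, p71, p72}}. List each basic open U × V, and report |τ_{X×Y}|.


Basis B = {∅ × ∅, {76} × {p70}, {76} × {p71}, {74, 76} × {p70}, {74, 76} × {p71}, {75, 76} × {p70}, {75, 76} × {p71}, {76} × {p70, p71}, {76} × {p71, p72}, {74, 75, 76} × {p70}, {74, 75, 76} × {p71}, {76} × {p70, p71, p72}, {74, 76} × {p70, p71}, {74, 76} × {p71, p72}, {75, 76} × {p70, p71}, {75, 76} × {p71, p72}, {74, 76} × {p70, p71, p72}, {74, 75, 76} × {p70, p71}, {74, 75, 76} × {p71, p72}, {75, 76} × {p70, p71, p72}, {74, 75, 76} × {p70, p71, p72}}; |τ_{X×Y}| = 70.

Enumerate products U × V with U ∈ τ_X, V ∈ τ_Y (deduplicated):
  ∅ × ∅ = {} (∅)
  {76} × {p70} = {(76,p70)}
  {76} × {p71} = {(76,p71)}
  {74, 76} × {p70} = {(74,p70), (76,p70)}
  {74, 76} × {p71} = {(74,p71), (76,p71)}
  {75, 76} × {p70} = {(75,p70), (76,p70)}
  {75, 76} × {p71} = {(75,p71), (76,p71)}
  {76} × {p70, p71} = {(76,p70), (76,p71)}
  {76} × {p71, p72} = {(76,p71), (76,p72)}
  {74, 75, 76} × {p70} = {(74,p70), (75,p70), (76,p70)}
  {74, 75, 76} × {p71} = {(74,p71), (75,p71), (76,p71)}
  {76} × {p70, p71, p72} = {(76,p70), (76,p71), (76,p72)}
  {74, 76} × {p70, p71} = {(74,p70), (74,p71), (76,p70), (76,p71)}
  {74, 76} × {p71, p72} = {(74,p71), (74,p72), (76,p71), (76,p72)}
  {75, 76} × {p70, p71} = {(75,p70), (75,p71), (76,p70), (76,p71)}
  {75, 76} × {p71, p72} = {(75,p71), (75,p72), (76,p71), (76,p72)}
  {74, 76} × {p70, p71, p72} = {(74,p70), (74,p71), (74,p72), (76,p70), (76,p71), (76,p72)}
  {74, 75, 76} × {p70, p71} = {(74,p70), (74,p71), (75,p70), (75,p71), (76,p70), (76,p71)}
  {74, 75, 76} × {p71, p72} = {(74,p71), (74,p72), (75,p71), (75,p72), (76,p71), (76,p72)}
  {75, 76} × {p70, p71, p72} = {(75,p70), (75,p71), (75,p72), (76,p70), (76,p71), (76,p72)}
  {74, 75, 76} × {p70, p71, p72} = {(74,p70), (74,p71), (74,p72), (75,p70), (75,p71), (75,p72), (76,p70), (76,p71), (76,p72)}
These 21 distinct sets form the basis B.
Close under arbitrary unions to get τ_{X×Y}; counting gives |τ_{X×Y}| = 70.


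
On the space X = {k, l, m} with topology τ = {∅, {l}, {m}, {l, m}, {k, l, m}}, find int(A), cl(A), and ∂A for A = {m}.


int(A) = {m}, cl(A) = {k, m}, ∂A = {k}.

Closed sets in (X, τ) are complements of opens:
  closed(X, τ) = {∅, {k}, {k, l}, {k, m}, {k, l, m}}.
int(A) = ⋃ {U ∈ τ : U ⊆ A}. Opens contained in A: ∅, {m}.
Taking the union of these: int(A) = {m}.
cl(A) = ⋂ {C closed : A ⊆ C}. Closed sets containing A: {k, m}, {k, l, m}.
Intersecting these: cl(A) = {k, m}.
∂A = cl(A) ∖ int(A) = {k, m} ∖ {m} = {k}.


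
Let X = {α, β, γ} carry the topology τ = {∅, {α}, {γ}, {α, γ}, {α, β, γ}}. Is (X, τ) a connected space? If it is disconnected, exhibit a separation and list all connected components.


(X, τ) is connected.

Find clopen sets (U ∈ τ with X ∖ U ∈ τ):
  U = ∅, X ∖ U = {α, β, γ} — both open, so U is clopen.
  U = {α, β, γ}, X ∖ U = ∅ — both open, so U is clopen.
Only trivial clopens (∅ and X) exist, so (X, τ) is connected.
Compute connected components by grouping points that agree on all clopens:
  component: {α, β, γ}


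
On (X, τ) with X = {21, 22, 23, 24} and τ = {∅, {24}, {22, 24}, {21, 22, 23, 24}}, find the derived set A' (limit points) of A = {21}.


A' = {23}

For each x ∈ X, list the open sets U ∈ τ with x ∈ U, then check whether U ∩ (A ∖ {x}) ≠ ∅ for every such U.
  x = 21: open {21, 22, 23, 24} ∋ x has {21, 22, 23, 24} ∩ (A ∖ {21}) = ∅, so x is NOT a limit point.
  x = 22: open {22, 24} ∋ x has {22, 24} ∩ (A ∖ {22}) = ∅, so x is NOT a limit point.
  x = 23: opens ∋ x are {21, 22, 23, 24}; each meets A ∖ {23}, so x IS a limit point.
  x = 24: open {24} ∋ x has {24} ∩ (A ∖ {24}) = ∅, so x is NOT a limit point.
Collecting: A' = {23}.


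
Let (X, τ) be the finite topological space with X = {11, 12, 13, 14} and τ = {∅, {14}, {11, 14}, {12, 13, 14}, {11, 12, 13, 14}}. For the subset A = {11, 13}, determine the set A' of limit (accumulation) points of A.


A' = {12}

For each x ∈ X, list the open sets U ∈ τ with x ∈ U, then check whether U ∩ (A ∖ {x}) ≠ ∅ for every such U.
  x = 11: open {11, 14} ∋ x has {11, 14} ∩ (A ∖ {11}) = ∅, so x is NOT a limit point.
  x = 12: opens ∋ x are {12, 13, 14}, {11, 12, 13, 14}; each meets A ∖ {12}, so x IS a limit point.
  x = 13: open {12, 13, 14} ∋ x has {12, 13, 14} ∩ (A ∖ {13}) = ∅, so x is NOT a limit point.
  x = 14: open {14} ∋ x has {14} ∩ (A ∖ {14}) = ∅, so x is NOT a limit point.
Collecting: A' = {12}.


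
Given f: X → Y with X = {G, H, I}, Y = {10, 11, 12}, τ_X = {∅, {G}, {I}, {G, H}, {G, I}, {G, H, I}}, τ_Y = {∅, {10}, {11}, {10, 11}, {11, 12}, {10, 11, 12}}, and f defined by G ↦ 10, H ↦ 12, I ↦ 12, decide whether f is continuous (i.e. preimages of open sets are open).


f is NOT continuous.

Compute f^{-1}(U) for each U ∈ τ_Y:
  U = ∅: f^{-1}(U) = ∅ ∈ τ_X ✓.
  U = {10}: f^{-1}(U) = {G} ∈ τ_X ✓.
  U = {11}: f^{-1}(U) = ∅ ∈ τ_X ✓.
  U = {10, 11}: f^{-1}(U) = {G} ∈ τ_X ✓.
  U = {11, 12}: f^{-1}(U) = {H, I} ∉ τ_X ✗.
  U = {10, 11, 12}: f^{-1}(U) = {G, H, I} ∈ τ_X ✓.
Found U = {11, 12} with f^{-1}(U) = {H, I} not in τ_X. Therefore f is NOT continuous.


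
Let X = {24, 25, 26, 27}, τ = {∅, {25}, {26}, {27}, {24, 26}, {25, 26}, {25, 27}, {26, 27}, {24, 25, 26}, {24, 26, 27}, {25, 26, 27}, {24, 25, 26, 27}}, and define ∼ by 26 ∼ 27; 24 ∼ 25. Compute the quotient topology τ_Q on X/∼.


X/∼ = {[24=25], [26=27]}; |τ_Q| = 3.

Equivalence classes: [24=25], [26=27].
Quotient map π: X → X/∼ sends 24 ↦ [24=25], 25 ↦ [24=25], 26 ↦ [26=27], 27 ↦ [26=27].
For each subset V ⊆ X/∼, compute π^{-1}(V) ⊆ X and check whether π^{-1}(V) ∈ τ. V is open in τ_Q iff π^{-1}(V) ∈ τ.
  V = {}: π^{-1}(V) = ∅ ∈ τ ✓.
  V = {[24=25]}: π^{-1}(V) = {24, 25} ∉ τ ✗.
  V = {[26=27]}: π^{-1}(V) = {26, 27} ∈ τ ✓.
  V = {[24=25], [26=27]}: π^{-1}(V) = {24, 25, 26, 27} ∈ τ ✓.
Open sets in the quotient: τ_Q = {{}, {[26=27]}, {[24=25], [26=27]}} (3 elements).


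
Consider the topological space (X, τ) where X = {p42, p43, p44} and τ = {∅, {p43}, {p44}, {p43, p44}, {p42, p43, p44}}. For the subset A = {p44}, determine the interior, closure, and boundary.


int(A) = {p44}, cl(A) = {p42, p44}, ∂A = {p42}.

Closed sets in (X, τ) are complements of opens:
  closed(X, τ) = {∅, {p42}, {p42, p43}, {p42, p44}, {p42, p43, p44}}.
int(A) = ⋃ {U ∈ τ : U ⊆ A}. Opens contained in A: ∅, {p44}.
Taking the union of these: int(A) = {p44}.
cl(A) = ⋂ {C closed : A ⊆ C}. Closed sets containing A: {p42, p44}, {p42, p43, p44}.
Intersecting these: cl(A) = {p42, p44}.
∂A = cl(A) ∖ int(A) = {p42, p44} ∖ {p44} = {p42}.


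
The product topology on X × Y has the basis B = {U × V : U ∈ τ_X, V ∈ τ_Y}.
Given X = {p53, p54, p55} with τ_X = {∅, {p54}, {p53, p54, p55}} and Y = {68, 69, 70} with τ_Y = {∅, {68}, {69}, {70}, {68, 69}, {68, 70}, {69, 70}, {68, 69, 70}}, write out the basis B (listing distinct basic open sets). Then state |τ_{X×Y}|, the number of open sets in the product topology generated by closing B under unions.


Basis B = {∅ × ∅, {p54} × {68}, {p54} × {69}, {p54} × {70}, {p54} × {68, 69}, {p54} × {68, 70}, {p54} × {69, 70}, {p53, p54, p55} × {68}, {p53, p54, p55} × {69}, {p53, p54, p55} × {70}, {p54} × {68, 69, 70}, {p53, p54, p55} × {68, 69}, {p53, p54, p55} × {68, 70}, {p53, p54, p55} × {69, 70}, {p53, p54, p55} × {68, 69, 70}}; |τ_{X×Y}| = 27.

Enumerate products U × V with U ∈ τ_X, V ∈ τ_Y (deduplicated):
  ∅ × ∅ = {} (∅)
  {p54} × {68} = {(p54,68)}
  {p54} × {69} = {(p54,69)}
  {p54} × {70} = {(p54,70)}
  {p54} × {68, 69} = {(p54,68), (p54,69)}
  {p54} × {68, 70} = {(p54,68), (p54,70)}
  {p54} × {69, 70} = {(p54,69), (p54,70)}
  {p53, p54, p55} × {68} = {(p53,68), (p54,68), (p55,68)}
  {p53, p54, p55} × {69} = {(p53,69), (p54,69), (p55,69)}
  {p53, p54, p55} × {70} = {(p53,70), (p54,70), (p55,70)}
  {p54} × {68, 69, 70} = {(p54,68), (p54,69), (p54,70)}
  {p53, p54, p55} × {68, 69} = {(p53,68), (p53,69), (p54,68), (p54,69), (p55,68), (p55,69)}
  {p53, p54, p55} × {68, 70} = {(p53,68), (p53,70), (p54,68), (p54,70), (p55,68), (p55,70)}
  {p53, p54, p55} × {69, 70} = {(p53,69), (p53,70), (p54,69), (p54,70), (p55,69), (p55,70)}
  {p53, p54, p55} × {68, 69, 70} = {(p53,68), (p53,69), (p53,70), (p54,68), (p54,69), (p54,70), (p55,68), (p55,69), (p55,70)}
These 15 distinct sets form the basis B.
Close under arbitrary unions to get τ_{X×Y}; counting gives |τ_{X×Y}| = 27.


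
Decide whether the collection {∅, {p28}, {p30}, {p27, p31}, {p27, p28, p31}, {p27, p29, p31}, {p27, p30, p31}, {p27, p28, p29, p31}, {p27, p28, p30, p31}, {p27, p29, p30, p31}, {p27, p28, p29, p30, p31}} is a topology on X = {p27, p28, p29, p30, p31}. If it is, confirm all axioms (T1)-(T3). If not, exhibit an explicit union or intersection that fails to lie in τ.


τ is NOT a topology on X.

Axiom (T1): ∅ ∈ τ? Yes; X ∈ τ? Yes.
Axiom (T2/T3): check pairwise unions and intersections of members of τ.
Counterexample for (T2): {p28} ∪ {p30} = {p28, p30} ∉ τ. Therefore τ is NOT a topology.


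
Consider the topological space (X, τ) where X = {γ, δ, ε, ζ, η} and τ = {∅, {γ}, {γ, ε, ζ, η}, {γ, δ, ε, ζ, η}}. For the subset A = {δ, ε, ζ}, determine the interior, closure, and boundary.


int(A) = ∅, cl(A) = {δ, ε, ζ, η}, ∂A = {δ, ε, ζ, η}.

Closed sets in (X, τ) are complements of opens:
  closed(X, τ) = {∅, {δ}, {δ, ε, ζ, η}, {γ, δ, ε, ζ, η}}.
int(A) = ⋃ {U ∈ τ : U ⊆ A}. Opens contained in A: ∅.
Taking the union of these: int(A) = ∅.
cl(A) = ⋂ {C closed : A ⊆ C}. Closed sets containing A: {δ, ε, ζ, η}, {γ, δ, ε, ζ, η}.
Intersecting these: cl(A) = {δ, ε, ζ, η}.
∂A = cl(A) ∖ int(A) = {δ, ε, ζ, η} ∖ ∅ = {δ, ε, ζ, η}.


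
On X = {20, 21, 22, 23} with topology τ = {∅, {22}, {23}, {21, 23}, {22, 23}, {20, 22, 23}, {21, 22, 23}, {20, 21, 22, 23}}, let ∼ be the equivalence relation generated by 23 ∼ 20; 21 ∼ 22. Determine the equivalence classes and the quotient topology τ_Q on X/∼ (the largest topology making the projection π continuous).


X/∼ = {[20=23], [21=22]}; |τ_Q| = 2.

Equivalence classes: [20=23], [21=22].
Quotient map π: X → X/∼ sends 20 ↦ [20=23], 21 ↦ [21=22], 22 ↦ [21=22], 23 ↦ [20=23].
For each subset V ⊆ X/∼, compute π^{-1}(V) ⊆ X and check whether π^{-1}(V) ∈ τ. V is open in τ_Q iff π^{-1}(V) ∈ τ.
  V = {}: π^{-1}(V) = ∅ ∈ τ ✓.
  V = {[20=23]}: π^{-1}(V) = {20, 23} ∉ τ ✗.
  V = {[21=22]}: π^{-1}(V) = {21, 22} ∉ τ ✗.
  V = {[20=23], [21=22]}: π^{-1}(V) = {20, 21, 22, 23} ∈ τ ✓.
Open sets in the quotient: τ_Q = {{}, {[20=23], [21=22]}} (2 elements).


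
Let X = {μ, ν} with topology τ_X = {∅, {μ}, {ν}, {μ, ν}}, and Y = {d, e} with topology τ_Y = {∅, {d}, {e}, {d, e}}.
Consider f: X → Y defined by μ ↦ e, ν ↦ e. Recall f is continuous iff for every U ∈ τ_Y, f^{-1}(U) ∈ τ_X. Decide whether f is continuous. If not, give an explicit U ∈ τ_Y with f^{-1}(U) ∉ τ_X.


f IS continuous.

Compute f^{-1}(U) for each U ∈ τ_Y:
  U = ∅: f^{-1}(U) = ∅ ∈ τ_X ✓.
  U = {d}: f^{-1}(U) = ∅ ∈ τ_X ✓.
  U = {e}: f^{-1}(U) = {μ, ν} ∈ τ_X ✓.
  U = {d, e}: f^{-1}(U) = {μ, ν} ∈ τ_X ✓.
Every preimage lies in τ_X, so f IS continuous.


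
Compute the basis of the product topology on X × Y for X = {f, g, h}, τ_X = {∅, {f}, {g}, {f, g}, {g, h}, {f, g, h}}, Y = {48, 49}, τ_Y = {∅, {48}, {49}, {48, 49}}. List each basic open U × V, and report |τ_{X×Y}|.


Basis B = {∅ × ∅, {f} × {48}, {f} × {49}, {g} × {48}, {g} × {49}, {f} × {48, 49}, {f, g} × {48}, {f, g} × {49}, {g} × {48, 49}, {g, h} × {48}, {g, h} × {49}, {f, g, h} × {48}, {f, g, h} × {49}, {f, g} × {48, 49}, {g, h} × {48, 49}, {f, g, h} × {48, 49}}; |τ_{X×Y}| = 36.

Enumerate products U × V with U ∈ τ_X, V ∈ τ_Y (deduplicated):
  ∅ × ∅ = {} (∅)
  {f} × {48} = {(f,48)}
  {f} × {49} = {(f,49)}
  {g} × {48} = {(g,48)}
  {g} × {49} = {(g,49)}
  {f} × {48, 49} = {(f,48), (f,49)}
  {f, g} × {48} = {(f,48), (g,48)}
  {f, g} × {49} = {(f,49), (g,49)}
  {g} × {48, 49} = {(g,48), (g,49)}
  {g, h} × {48} = {(g,48), (h,48)}
  {g, h} × {49} = {(g,49), (h,49)}
  {f, g, h} × {48} = {(f,48), (g,48), (h,48)}
  {f, g, h} × {49} = {(f,49), (g,49), (h,49)}
  {f, g} × {48, 49} = {(f,48), (f,49), (g,48), (g,49)}
  {g, h} × {48, 49} = {(g,48), (g,49), (h,48), (h,49)}
  {f, g, h} × {48, 49} = {(f,48), (f,49), (g,48), (g,49), (h,48), (h,49)}
These 16 distinct sets form the basis B.
Close under arbitrary unions to get τ_{X×Y}; counting gives |τ_{X×Y}| = 36.


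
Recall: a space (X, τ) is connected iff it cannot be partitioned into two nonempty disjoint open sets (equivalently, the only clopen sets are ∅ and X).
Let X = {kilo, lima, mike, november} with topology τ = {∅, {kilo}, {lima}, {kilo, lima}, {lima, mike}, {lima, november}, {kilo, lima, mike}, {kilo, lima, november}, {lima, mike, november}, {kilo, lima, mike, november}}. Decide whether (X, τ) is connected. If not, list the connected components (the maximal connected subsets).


(X, τ) is disconnected; components = [{kilo}, {lima, mike, november}].

Find clopen sets (U ∈ τ with X ∖ U ∈ τ):
  U = ∅, X ∖ U = {kilo, lima, mike, november} — both open, so U is clopen.
  U = {kilo}, X ∖ U = {lima, mike, november} — both open, so U is clopen.
  U = {lima, mike, november}, X ∖ U = {kilo} — both open, so U is clopen.
  U = {kilo, lima, mike, november}, X ∖ U = ∅ — both open, so U is clopen.
Nontrivial clopen(s) exist: e.g. {lima, mike, november}. So (X, τ) is disconnected.
Compute connected components by grouping points that agree on all clopens:
  component: {kilo}
  component: {lima, mike, november}


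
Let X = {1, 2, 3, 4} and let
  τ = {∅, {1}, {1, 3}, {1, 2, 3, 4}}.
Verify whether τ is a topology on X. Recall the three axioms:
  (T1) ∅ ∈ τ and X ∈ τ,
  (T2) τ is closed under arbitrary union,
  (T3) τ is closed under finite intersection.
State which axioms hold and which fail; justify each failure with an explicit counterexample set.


τ IS a topology on X.

Axiom (T1): ∅ ∈ τ? Yes; X ∈ τ? Yes.
Axiom (T2/T3): check pairwise unions and intersections of members of τ.
All pairwise intersections and unions checked — each lies in τ. Therefore τ satisfies (T1), (T2), (T3): it IS a topology on X.


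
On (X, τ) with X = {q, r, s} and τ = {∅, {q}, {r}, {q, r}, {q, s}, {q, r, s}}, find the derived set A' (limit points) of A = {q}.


A' = {s}

For each x ∈ X, list the open sets U ∈ τ with x ∈ U, then check whether U ∩ (A ∖ {x}) ≠ ∅ for every such U.
  x = q: open {q} ∋ x has {q} ∩ (A ∖ {q}) = ∅, so x is NOT a limit point.
  x = r: open {r} ∋ x has {r} ∩ (A ∖ {r}) = ∅, so x is NOT a limit point.
  x = s: opens ∋ x are {q, s}, {q, r, s}; each meets A ∖ {s}, so x IS a limit point.
Collecting: A' = {s}.


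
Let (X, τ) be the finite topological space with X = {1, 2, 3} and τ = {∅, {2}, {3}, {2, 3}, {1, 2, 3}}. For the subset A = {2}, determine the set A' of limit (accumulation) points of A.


A' = {1}

For each x ∈ X, list the open sets U ∈ τ with x ∈ U, then check whether U ∩ (A ∖ {x}) ≠ ∅ for every such U.
  x = 1: opens ∋ x are {1, 2, 3}; each meets A ∖ {1}, so x IS a limit point.
  x = 2: open {2} ∋ x has {2} ∩ (A ∖ {2}) = ∅, so x is NOT a limit point.
  x = 3: open {3} ∋ x has {3} ∩ (A ∖ {3}) = ∅, so x is NOT a limit point.
Collecting: A' = {1}.


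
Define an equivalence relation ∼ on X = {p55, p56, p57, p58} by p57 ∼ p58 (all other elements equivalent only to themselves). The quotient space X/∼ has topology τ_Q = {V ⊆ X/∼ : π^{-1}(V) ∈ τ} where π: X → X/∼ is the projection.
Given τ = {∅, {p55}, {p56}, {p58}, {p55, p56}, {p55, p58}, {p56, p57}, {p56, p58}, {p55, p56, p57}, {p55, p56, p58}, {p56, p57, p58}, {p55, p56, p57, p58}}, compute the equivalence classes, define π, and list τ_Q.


X/∼ = {[p55], [p56], [p57=p58]}; |τ_Q| = 6.

Equivalence classes: [p55], [p56], [p57=p58].
Quotient map π: X → X/∼ sends p55 ↦ [p55], p56 ↦ [p56], p57 ↦ [p57=p58], p58 ↦ [p57=p58].
For each subset V ⊆ X/∼, compute π^{-1}(V) ⊆ X and check whether π^{-1}(V) ∈ τ. V is open in τ_Q iff π^{-1}(V) ∈ τ.
  V = {}: π^{-1}(V) = ∅ ∈ τ ✓.
  V = {[p55]}: π^{-1}(V) = {p55} ∈ τ ✓.
  V = {[p56]}: π^{-1}(V) = {p56} ∈ τ ✓.
  V = {[p55], [p56]}: π^{-1}(V) = {p55, p56} ∈ τ ✓.
  V = {[p57=p58]}: π^{-1}(V) = {p57, p58} ∉ τ ✗.
  V = {[p55], [p57=p58]}: π^{-1}(V) = {p55, p57, p58} ∉ τ ✗.
  V = {[p56], [p57=p58]}: π^{-1}(V) = {p56, p57, p58} ∈ τ ✓.
  V = {[p55], [p56], [p57=p58]}: π^{-1}(V) = {p55, p56, p57, p58} ∈ τ ✓.
Open sets in the quotient: τ_Q = {{}, {[p55]}, {[p56]}, {[p55], [p56]}, {[p56], [p57=p58]}, {[p55], [p56], [p57=p58]}} (6 elements).


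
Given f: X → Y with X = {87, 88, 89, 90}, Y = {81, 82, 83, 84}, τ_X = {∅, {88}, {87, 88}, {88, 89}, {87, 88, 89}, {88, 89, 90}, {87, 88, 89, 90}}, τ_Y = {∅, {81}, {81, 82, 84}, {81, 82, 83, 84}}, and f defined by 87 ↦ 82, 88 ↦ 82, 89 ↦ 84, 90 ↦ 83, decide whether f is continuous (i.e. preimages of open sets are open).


f IS continuous.

Compute f^{-1}(U) for each U ∈ τ_Y:
  U = ∅: f^{-1}(U) = ∅ ∈ τ_X ✓.
  U = {81}: f^{-1}(U) = ∅ ∈ τ_X ✓.
  U = {81, 82, 84}: f^{-1}(U) = {87, 88, 89} ∈ τ_X ✓.
  U = {81, 82, 83, 84}: f^{-1}(U) = {87, 88, 89, 90} ∈ τ_X ✓.
Every preimage lies in τ_X, so f IS continuous.


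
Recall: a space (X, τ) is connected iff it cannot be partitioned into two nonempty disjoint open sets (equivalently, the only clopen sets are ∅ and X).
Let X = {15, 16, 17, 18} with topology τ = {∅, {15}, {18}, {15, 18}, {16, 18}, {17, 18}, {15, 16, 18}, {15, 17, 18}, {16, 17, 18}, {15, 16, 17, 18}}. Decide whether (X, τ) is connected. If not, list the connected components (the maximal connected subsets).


(X, τ) is disconnected; components = [{15}, {16, 17, 18}].

Find clopen sets (U ∈ τ with X ∖ U ∈ τ):
  U = ∅, X ∖ U = {15, 16, 17, 18} — both open, so U is clopen.
  U = {15}, X ∖ U = {16, 17, 18} — both open, so U is clopen.
  U = {16, 17, 18}, X ∖ U = {15} — both open, so U is clopen.
  U = {15, 16, 17, 18}, X ∖ U = ∅ — both open, so U is clopen.
Nontrivial clopen(s) exist: e.g. {16, 17, 18}. So (X, τ) is disconnected.
Compute connected components by grouping points that agree on all clopens:
  component: {15}
  component: {16, 17, 18}


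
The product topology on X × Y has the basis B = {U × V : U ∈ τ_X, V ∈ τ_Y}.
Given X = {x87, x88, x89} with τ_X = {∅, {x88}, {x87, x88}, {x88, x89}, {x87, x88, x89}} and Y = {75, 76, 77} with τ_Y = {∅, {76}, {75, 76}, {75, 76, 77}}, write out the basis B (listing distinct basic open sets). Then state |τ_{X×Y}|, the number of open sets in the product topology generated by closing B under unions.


Basis B = {∅ × ∅, {x88} × {76}, {x87, x88} × {76}, {x88} × {75, 76}, {x88, x89} × {76}, {x87, x88, x89} × {76}, {x88} × {75, 76, 77}, {x87, x88} × {75, 76}, {x88, x89} × {75, 76}, {x87, x88} × {75, 76, 77}, {x87, x88, x89} × {75, 76}, {x88, x89} × {75, 76, 77}, {x87, x88, x89} × {75, 76, 77}}; |τ_{X×Y}| = 30.

Enumerate products U × V with U ∈ τ_X, V ∈ τ_Y (deduplicated):
  ∅ × ∅ = {} (∅)
  {x88} × {76} = {(x88,76)}
  {x87, x88} × {76} = {(x87,76), (x88,76)}
  {x88} × {75, 76} = {(x88,75), (x88,76)}
  {x88, x89} × {76} = {(x88,76), (x89,76)}
  {x87, x88, x89} × {76} = {(x87,76), (x88,76), (x89,76)}
  {x88} × {75, 76, 77} = {(x88,75), (x88,76), (x88,77)}
  {x87, x88} × {75, 76} = {(x87,75), (x87,76), (x88,75), (x88,76)}
  {x88, x89} × {75, 76} = {(x88,75), (x88,76), (x89,75), (x89,76)}
  {x87, x88} × {75, 76, 77} = {(x87,75), (x87,76), (x87,77), (x88,75), (x88,76), (x88,77)}
  {x87, x88, x89} × {75, 76} = {(x87,75), (x87,76), (x88,75), (x88,76), (x89,75), (x89,76)}
  {x88, x89} × {75, 76, 77} = {(x88,75), (x88,76), (x88,77), (x89,75), (x89,76), (x89,77)}
  {x87, x88, x89} × {75, 76, 77} = {(x87,75), (x87,76), (x87,77), (x88,75), (x88,76), (x88,77), (x89,75), (x89,76), (x89,77)}
These 13 distinct sets form the basis B.
Close under arbitrary unions to get τ_{X×Y}; counting gives |τ_{X×Y}| = 30.


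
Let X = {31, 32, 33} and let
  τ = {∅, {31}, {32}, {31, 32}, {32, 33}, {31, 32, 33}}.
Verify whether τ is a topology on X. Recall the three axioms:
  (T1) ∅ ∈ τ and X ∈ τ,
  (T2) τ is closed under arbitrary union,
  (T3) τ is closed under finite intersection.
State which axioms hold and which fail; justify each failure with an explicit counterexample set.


τ IS a topology on X.

Axiom (T1): ∅ ∈ τ? Yes; X ∈ τ? Yes.
Axiom (T2/T3): check pairwise unions and intersections of members of τ.
All pairwise intersections and unions checked — each lies in τ. Therefore τ satisfies (T1), (T2), (T3): it IS a topology on X.


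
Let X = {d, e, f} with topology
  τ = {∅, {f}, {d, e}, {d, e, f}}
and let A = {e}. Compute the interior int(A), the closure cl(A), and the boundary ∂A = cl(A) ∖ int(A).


int(A) = ∅, cl(A) = {d, e}, ∂A = {d, e}.

Closed sets in (X, τ) are complements of opens:
  closed(X, τ) = {∅, {f}, {d, e}, {d, e, f}}.
int(A) = ⋃ {U ∈ τ : U ⊆ A}. Opens contained in A: ∅.
Taking the union of these: int(A) = ∅.
cl(A) = ⋂ {C closed : A ⊆ C}. Closed sets containing A: {d, e}, {d, e, f}.
Intersecting these: cl(A) = {d, e}.
∂A = cl(A) ∖ int(A) = {d, e} ∖ ∅ = {d, e}.


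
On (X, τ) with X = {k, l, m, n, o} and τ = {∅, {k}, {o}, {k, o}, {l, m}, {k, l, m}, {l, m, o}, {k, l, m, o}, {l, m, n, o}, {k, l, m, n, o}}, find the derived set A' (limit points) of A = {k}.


A' = ∅

For each x ∈ X, list the open sets U ∈ τ with x ∈ U, then check whether U ∩ (A ∖ {x}) ≠ ∅ for every such U.
  x = k: open {k} ∋ x has {k} ∩ (A ∖ {k}) = ∅, so x is NOT a limit point.
  x = l: open {l, m} ∋ x has {l, m} ∩ (A ∖ {l}) = ∅, so x is NOT a limit point.
  x = m: open {l, m} ∋ x has {l, m} ∩ (A ∖ {m}) = ∅, so x is NOT a limit point.
  x = n: open {l, m, n, o} ∋ x has {l, m, n, o} ∩ (A ∖ {n}) = ∅, so x is NOT a limit point.
  x = o: open {o} ∋ x has {o} ∩ (A ∖ {o}) = ∅, so x is NOT a limit point.
Collecting: A' = ∅.


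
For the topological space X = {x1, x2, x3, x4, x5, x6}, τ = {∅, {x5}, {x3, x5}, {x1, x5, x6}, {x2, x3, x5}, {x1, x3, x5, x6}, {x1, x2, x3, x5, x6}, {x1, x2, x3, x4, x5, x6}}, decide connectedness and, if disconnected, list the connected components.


(X, τ) is connected.

Find clopen sets (U ∈ τ with X ∖ U ∈ τ):
  U = ∅, X ∖ U = {x1, x2, x3, x4, x5, x6} — both open, so U is clopen.
  U = {x1, x2, x3, x4, x5, x6}, X ∖ U = ∅ — both open, so U is clopen.
Only trivial clopens (∅ and X) exist, so (X, τ) is connected.
Compute connected components by grouping points that agree on all clopens:
  component: {x1, x2, x3, x4, x5, x6}


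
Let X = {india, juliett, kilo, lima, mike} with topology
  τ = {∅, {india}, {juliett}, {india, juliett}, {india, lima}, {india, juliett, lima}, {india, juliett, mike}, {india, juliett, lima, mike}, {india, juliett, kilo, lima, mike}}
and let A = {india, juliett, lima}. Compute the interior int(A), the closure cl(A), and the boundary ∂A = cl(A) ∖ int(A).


int(A) = {india, juliett, lima}, cl(A) = {india, juliett, kilo, lima, mike}, ∂A = {kilo, mike}.

Closed sets in (X, τ) are complements of opens:
  closed(X, τ) = {∅, {kilo}, {kilo, lima}, {kilo, mike}, {juliett, kilo, mike}, {kilo, lima, mike}, {india, kilo, lima, mike}, {juliett, kilo, lima, mike}, {india, juliett, kilo, lima, mike}}.
int(A) = ⋃ {U ∈ τ : U ⊆ A}. Opens contained in A: ∅, {india}, {juliett}, {india, juliett}, {india, lima}, {india, juliett, lima}.
Taking the union of these: int(A) = {india, juliett, lima}.
cl(A) = ⋂ {C closed : A ⊆ C}. Closed sets containing A: {india, juliett, kilo, lima, mike}.
Intersecting these: cl(A) = {india, juliett, kilo, lima, mike}.
∂A = cl(A) ∖ int(A) = {india, juliett, kilo, lima, mike} ∖ {india, juliett, lima} = {kilo, mike}.


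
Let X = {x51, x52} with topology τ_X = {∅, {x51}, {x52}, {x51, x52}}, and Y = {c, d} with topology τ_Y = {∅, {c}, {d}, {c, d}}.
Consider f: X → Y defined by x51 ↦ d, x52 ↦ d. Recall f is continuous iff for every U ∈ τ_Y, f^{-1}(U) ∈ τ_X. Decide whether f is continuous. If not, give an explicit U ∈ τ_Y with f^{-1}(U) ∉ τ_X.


f IS continuous.

Compute f^{-1}(U) for each U ∈ τ_Y:
  U = ∅: f^{-1}(U) = ∅ ∈ τ_X ✓.
  U = {c}: f^{-1}(U) = ∅ ∈ τ_X ✓.
  U = {d}: f^{-1}(U) = {x51, x52} ∈ τ_X ✓.
  U = {c, d}: f^{-1}(U) = {x51, x52} ∈ τ_X ✓.
Every preimage lies in τ_X, so f IS continuous.


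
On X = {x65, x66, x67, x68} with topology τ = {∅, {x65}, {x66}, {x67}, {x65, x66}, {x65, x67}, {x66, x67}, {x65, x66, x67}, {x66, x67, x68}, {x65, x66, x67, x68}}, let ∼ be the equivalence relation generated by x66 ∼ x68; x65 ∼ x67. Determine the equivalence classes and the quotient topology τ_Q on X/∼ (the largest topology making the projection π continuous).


X/∼ = {[x65=x67], [x66=x68]}; |τ_Q| = 3.

Equivalence classes: [x65=x67], [x66=x68].
Quotient map π: X → X/∼ sends x65 ↦ [x65=x67], x66 ↦ [x66=x68], x67 ↦ [x65=x67], x68 ↦ [x66=x68].
For each subset V ⊆ X/∼, compute π^{-1}(V) ⊆ X and check whether π^{-1}(V) ∈ τ. V is open in τ_Q iff π^{-1}(V) ∈ τ.
  V = {}: π^{-1}(V) = ∅ ∈ τ ✓.
  V = {[x65=x67]}: π^{-1}(V) = {x65, x67} ∈ τ ✓.
  V = {[x66=x68]}: π^{-1}(V) = {x66, x68} ∉ τ ✗.
  V = {[x65=x67], [x66=x68]}: π^{-1}(V) = {x65, x66, x67, x68} ∈ τ ✓.
Open sets in the quotient: τ_Q = {{}, {[x65=x67]}, {[x65=x67], [x66=x68]}} (3 elements).


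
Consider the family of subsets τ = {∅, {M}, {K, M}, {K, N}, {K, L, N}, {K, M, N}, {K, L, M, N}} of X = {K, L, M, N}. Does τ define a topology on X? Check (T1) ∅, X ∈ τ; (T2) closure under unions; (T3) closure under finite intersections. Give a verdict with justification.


τ is NOT a topology on X.

Axiom (T1): ∅ ∈ τ? Yes; X ∈ τ? Yes.
Axiom (T2/T3): check pairwise unions and intersections of members of τ.
Counterexample for (T3): {K, M} ∩ {K, N} = {K} ∉ τ. Therefore τ is NOT a topology.


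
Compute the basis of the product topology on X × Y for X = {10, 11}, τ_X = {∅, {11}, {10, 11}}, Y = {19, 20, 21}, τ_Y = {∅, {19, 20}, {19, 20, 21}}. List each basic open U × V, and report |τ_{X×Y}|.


Basis B = {∅ × ∅, {11} × {19, 20}, {11} × {19, 20, 21}, {10, 11} × {19, 20}, {10, 11} × {19, 20, 21}}; |τ_{X×Y}| = 6.

Enumerate products U × V with U ∈ τ_X, V ∈ τ_Y (deduplicated):
  ∅ × ∅ = {} (∅)
  {11} × {19, 20} = {(11,19), (11,20)}
  {11} × {19, 20, 21} = {(11,19), (11,20), (11,21)}
  {10, 11} × {19, 20} = {(10,19), (10,20), (11,19), (11,20)}
  {10, 11} × {19, 20, 21} = {(10,19), (10,20), (10,21), (11,19), (11,20), (11,21)}
These 5 distinct sets form the basis B.
Close under arbitrary unions to get τ_{X×Y}; counting gives |τ_{X×Y}| = 6.


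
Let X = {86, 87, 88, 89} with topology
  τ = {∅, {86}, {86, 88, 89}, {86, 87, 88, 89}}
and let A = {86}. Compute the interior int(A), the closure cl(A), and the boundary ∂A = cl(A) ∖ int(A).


int(A) = {86}, cl(A) = {86, 87, 88, 89}, ∂A = {87, 88, 89}.

Closed sets in (X, τ) are complements of opens:
  closed(X, τ) = {∅, {87}, {87, 88, 89}, {86, 87, 88, 89}}.
int(A) = ⋃ {U ∈ τ : U ⊆ A}. Opens contained in A: ∅, {86}.
Taking the union of these: int(A) = {86}.
cl(A) = ⋂ {C closed : A ⊆ C}. Closed sets containing A: {86, 87, 88, 89}.
Intersecting these: cl(A) = {86, 87, 88, 89}.
∂A = cl(A) ∖ int(A) = {86, 87, 88, 89} ∖ {86} = {87, 88, 89}.


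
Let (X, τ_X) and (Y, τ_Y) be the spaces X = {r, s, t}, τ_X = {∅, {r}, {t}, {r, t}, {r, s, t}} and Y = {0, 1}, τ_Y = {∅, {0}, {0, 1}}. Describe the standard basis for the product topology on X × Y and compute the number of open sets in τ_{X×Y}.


Basis B = {∅ × ∅, {r} × {0}, {t} × {0}, {r} × {0, 1}, {r, t} × {0}, {t} × {0, 1}, {r, s, t} × {0}, {r, t} × {0, 1}, {r, s, t} × {0, 1}}; |τ_{X×Y}| = 14.

Enumerate products U × V with U ∈ τ_X, V ∈ τ_Y (deduplicated):
  ∅ × ∅ = {} (∅)
  {r} × {0} = {(r,0)}
  {t} × {0} = {(t,0)}
  {r} × {0, 1} = {(r,0), (r,1)}
  {r, t} × {0} = {(r,0), (t,0)}
  {t} × {0, 1} = {(t,0), (t,1)}
  {r, s, t} × {0} = {(r,0), (s,0), (t,0)}
  {r, t} × {0, 1} = {(r,0), (r,1), (t,0), (t,1)}
  {r, s, t} × {0, 1} = {(r,0), (r,1), (s,0), (s,1), (t,0), (t,1)}
These 9 distinct sets form the basis B.
Close under arbitrary unions to get τ_{X×Y}; counting gives |τ_{X×Y}| = 14.


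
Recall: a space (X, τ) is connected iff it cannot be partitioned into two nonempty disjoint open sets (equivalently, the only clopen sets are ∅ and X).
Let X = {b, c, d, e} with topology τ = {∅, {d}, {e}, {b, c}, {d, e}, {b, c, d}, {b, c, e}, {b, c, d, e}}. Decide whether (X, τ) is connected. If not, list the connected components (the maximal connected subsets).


(X, τ) is disconnected; components = [{d}, {e}, {b, c}].

Find clopen sets (U ∈ τ with X ∖ U ∈ τ):
  U = ∅, X ∖ U = {b, c, d, e} — both open, so U is clopen.
  U = {d}, X ∖ U = {b, c, e} — both open, so U is clopen.
  U = {e}, X ∖ U = {b, c, d} — both open, so U is clopen.
  U = {b, c}, X ∖ U = {d, e} — both open, so U is clopen.
  U = {d, e}, X ∖ U = {b, c} — both open, so U is clopen.
  U = {b, c, d}, X ∖ U = {e} — both open, so U is clopen.
  U = {b, c, e}, X ∖ U = {d} — both open, so U is clopen.
  U = {b, c, d, e}, X ∖ U = ∅ — both open, so U is clopen.
Nontrivial clopen(s) exist: e.g. {e}. So (X, τ) is disconnected.
Compute connected components by grouping points that agree on all clopens:
  component: {d}
  component: {e}
  component: {b, c}


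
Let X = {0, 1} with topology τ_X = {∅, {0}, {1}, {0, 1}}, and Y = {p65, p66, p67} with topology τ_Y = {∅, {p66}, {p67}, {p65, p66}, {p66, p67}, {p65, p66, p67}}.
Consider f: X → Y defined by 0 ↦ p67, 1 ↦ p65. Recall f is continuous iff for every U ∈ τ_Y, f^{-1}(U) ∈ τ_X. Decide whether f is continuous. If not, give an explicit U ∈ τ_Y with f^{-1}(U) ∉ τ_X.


f IS continuous.

Compute f^{-1}(U) for each U ∈ τ_Y:
  U = ∅: f^{-1}(U) = ∅ ∈ τ_X ✓.
  U = {p66}: f^{-1}(U) = ∅ ∈ τ_X ✓.
  U = {p67}: f^{-1}(U) = {0} ∈ τ_X ✓.
  U = {p65, p66}: f^{-1}(U) = {1} ∈ τ_X ✓.
  U = {p66, p67}: f^{-1}(U) = {0} ∈ τ_X ✓.
  U = {p65, p66, p67}: f^{-1}(U) = {0, 1} ∈ τ_X ✓.
Every preimage lies in τ_X, so f IS continuous.


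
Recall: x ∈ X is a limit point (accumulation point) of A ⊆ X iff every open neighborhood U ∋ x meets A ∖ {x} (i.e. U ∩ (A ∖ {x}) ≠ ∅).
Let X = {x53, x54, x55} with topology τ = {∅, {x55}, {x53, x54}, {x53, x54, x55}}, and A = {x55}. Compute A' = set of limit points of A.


A' = ∅

For each x ∈ X, list the open sets U ∈ τ with x ∈ U, then check whether U ∩ (A ∖ {x}) ≠ ∅ for every such U.
  x = x53: open {x53, x54} ∋ x has {x53, x54} ∩ (A ∖ {x53}) = ∅, so x is NOT a limit point.
  x = x54: open {x53, x54} ∋ x has {x53, x54} ∩ (A ∖ {x54}) = ∅, so x is NOT a limit point.
  x = x55: open {x55} ∋ x has {x55} ∩ (A ∖ {x55}) = ∅, so x is NOT a limit point.
Collecting: A' = ∅.


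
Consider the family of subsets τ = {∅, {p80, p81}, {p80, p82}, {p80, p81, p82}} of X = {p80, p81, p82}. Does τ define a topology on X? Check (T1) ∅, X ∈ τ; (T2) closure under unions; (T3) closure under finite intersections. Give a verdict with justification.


τ is NOT a topology on X.

Axiom (T1): ∅ ∈ τ? Yes; X ∈ τ? Yes.
Axiom (T2/T3): check pairwise unions and intersections of members of τ.
Counterexample for (T3): {p80, p81} ∩ {p80, p82} = {p80} ∉ τ. Therefore τ is NOT a topology.


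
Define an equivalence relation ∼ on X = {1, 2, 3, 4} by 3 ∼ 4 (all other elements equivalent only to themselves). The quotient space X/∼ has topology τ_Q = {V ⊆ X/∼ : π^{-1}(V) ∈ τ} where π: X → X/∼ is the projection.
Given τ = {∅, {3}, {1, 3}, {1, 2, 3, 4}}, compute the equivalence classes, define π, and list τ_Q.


X/∼ = {[1], [2], [3=4]}; |τ_Q| = 2.

Equivalence classes: [1], [2], [3=4].
Quotient map π: X → X/∼ sends 1 ↦ [1], 2 ↦ [2], 3 ↦ [3=4], 4 ↦ [3=4].
For each subset V ⊆ X/∼, compute π^{-1}(V) ⊆ X and check whether π^{-1}(V) ∈ τ. V is open in τ_Q iff π^{-1}(V) ∈ τ.
  V = {}: π^{-1}(V) = ∅ ∈ τ ✓.
  V = {[1]}: π^{-1}(V) = {1} ∉ τ ✗.
  V = {[2]}: π^{-1}(V) = {2} ∉ τ ✗.
  V = {[1], [2]}: π^{-1}(V) = {1, 2} ∉ τ ✗.
  V = {[3=4]}: π^{-1}(V) = {3, 4} ∉ τ ✗.
  V = {[1], [3=4]}: π^{-1}(V) = {1, 3, 4} ∉ τ ✗.
  V = {[2], [3=4]}: π^{-1}(V) = {2, 3, 4} ∉ τ ✗.
  V = {[1], [2], [3=4]}: π^{-1}(V) = {1, 2, 3, 4} ∈ τ ✓.
Open sets in the quotient: τ_Q = {{}, {[1], [2], [3=4]}} (2 elements).


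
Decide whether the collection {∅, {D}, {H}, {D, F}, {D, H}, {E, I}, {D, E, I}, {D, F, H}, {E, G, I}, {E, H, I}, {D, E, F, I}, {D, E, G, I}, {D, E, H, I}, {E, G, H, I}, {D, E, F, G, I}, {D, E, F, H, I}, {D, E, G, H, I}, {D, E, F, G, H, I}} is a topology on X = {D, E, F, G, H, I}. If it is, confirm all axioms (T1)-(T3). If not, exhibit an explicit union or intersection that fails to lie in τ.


τ IS a topology on X.

Axiom (T1): ∅ ∈ τ? Yes; X ∈ τ? Yes.
Axiom (T2/T3): check pairwise unions and intersections of members of τ.
All pairwise intersections and unions checked — each lies in τ. Therefore τ satisfies (T1), (T2), (T3): it IS a topology on X.


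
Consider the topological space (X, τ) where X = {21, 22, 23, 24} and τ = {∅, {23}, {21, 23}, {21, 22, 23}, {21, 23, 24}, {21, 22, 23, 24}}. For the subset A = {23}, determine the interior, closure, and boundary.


int(A) = {23}, cl(A) = {21, 22, 23, 24}, ∂A = {21, 22, 24}.

Closed sets in (X, τ) are complements of opens:
  closed(X, τ) = {∅, {22}, {24}, {22, 24}, {21, 22, 24}, {21, 22, 23, 24}}.
int(A) = ⋃ {U ∈ τ : U ⊆ A}. Opens contained in A: ∅, {23}.
Taking the union of these: int(A) = {23}.
cl(A) = ⋂ {C closed : A ⊆ C}. Closed sets containing A: {21, 22, 23, 24}.
Intersecting these: cl(A) = {21, 22, 23, 24}.
∂A = cl(A) ∖ int(A) = {21, 22, 23, 24} ∖ {23} = {21, 22, 24}.


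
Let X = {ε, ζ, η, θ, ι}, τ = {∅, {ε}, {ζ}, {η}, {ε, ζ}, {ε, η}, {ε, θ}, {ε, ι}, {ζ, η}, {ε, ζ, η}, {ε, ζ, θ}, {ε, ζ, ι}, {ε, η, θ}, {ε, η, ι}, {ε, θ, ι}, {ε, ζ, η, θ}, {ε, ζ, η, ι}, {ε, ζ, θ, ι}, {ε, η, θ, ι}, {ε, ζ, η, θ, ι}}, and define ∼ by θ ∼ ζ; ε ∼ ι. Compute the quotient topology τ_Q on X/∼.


X/∼ = {[ε=ι], [ζ=θ], [η]}; |τ_Q| = 6.

Equivalence classes: [ε=ι], [ζ=θ], [η].
Quotient map π: X → X/∼ sends ε ↦ [ε=ι], ζ ↦ [ζ=θ], η ↦ [η], θ ↦ [ζ=θ], ι ↦ [ε=ι].
For each subset V ⊆ X/∼, compute π^{-1}(V) ⊆ X and check whether π^{-1}(V) ∈ τ. V is open in τ_Q iff π^{-1}(V) ∈ τ.
  V = {}: π^{-1}(V) = ∅ ∈ τ ✓.
  V = {[ε=ι]}: π^{-1}(V) = {ε, ι} ∈ τ ✓.
  V = {[ζ=θ]}: π^{-1}(V) = {ζ, θ} ∉ τ ✗.
  V = {[ε=ι], [ζ=θ]}: π^{-1}(V) = {ε, ζ, θ, ι} ∈ τ ✓.
  V = {[η]}: π^{-1}(V) = {η} ∈ τ ✓.
  V = {[ε=ι], [η]}: π^{-1}(V) = {ε, η, ι} ∈ τ ✓.
  V = {[ζ=θ], [η]}: π^{-1}(V) = {ζ, η, θ} ∉ τ ✗.
  V = {[ε=ι], [ζ=θ], [η]}: π^{-1}(V) = {ε, ζ, η, θ, ι} ∈ τ ✓.
Open sets in the quotient: τ_Q = {{}, {[ε=ι]}, {[ε=ι], [ζ=θ]}, {[η]}, {[ε=ι], [η]}, {[ε=ι], [ζ=θ], [η]}} (6 elements).
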